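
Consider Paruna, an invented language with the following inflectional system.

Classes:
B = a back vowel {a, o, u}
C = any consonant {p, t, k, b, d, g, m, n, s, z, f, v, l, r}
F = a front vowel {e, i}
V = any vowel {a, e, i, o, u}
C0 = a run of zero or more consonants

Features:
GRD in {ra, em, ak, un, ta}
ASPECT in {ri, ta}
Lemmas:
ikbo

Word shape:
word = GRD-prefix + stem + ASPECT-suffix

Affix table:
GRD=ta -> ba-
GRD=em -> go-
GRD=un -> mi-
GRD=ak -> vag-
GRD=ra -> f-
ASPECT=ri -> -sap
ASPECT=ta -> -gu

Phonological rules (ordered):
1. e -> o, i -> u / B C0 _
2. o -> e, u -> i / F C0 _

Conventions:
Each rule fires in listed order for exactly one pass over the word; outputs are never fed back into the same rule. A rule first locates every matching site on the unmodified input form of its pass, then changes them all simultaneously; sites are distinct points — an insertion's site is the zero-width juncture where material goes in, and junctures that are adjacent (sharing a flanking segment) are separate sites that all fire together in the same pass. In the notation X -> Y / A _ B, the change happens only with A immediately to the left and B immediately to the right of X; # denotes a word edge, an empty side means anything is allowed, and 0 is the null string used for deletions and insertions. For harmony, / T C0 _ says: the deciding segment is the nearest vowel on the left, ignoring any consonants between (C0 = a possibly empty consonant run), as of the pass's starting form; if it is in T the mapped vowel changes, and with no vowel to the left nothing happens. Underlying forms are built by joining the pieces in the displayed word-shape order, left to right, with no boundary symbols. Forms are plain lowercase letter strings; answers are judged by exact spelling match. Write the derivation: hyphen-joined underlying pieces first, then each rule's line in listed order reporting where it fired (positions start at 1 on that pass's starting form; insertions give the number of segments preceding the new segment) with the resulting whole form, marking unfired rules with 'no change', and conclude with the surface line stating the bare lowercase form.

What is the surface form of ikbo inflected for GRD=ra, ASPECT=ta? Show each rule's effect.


underlying: f-ikbo-gu
1. e -> o, i -> u / B C0 _: no change
2. o -> e, u -> i / F C0 _: fires at position(s) 5: fikbegu
surface: fikbegu


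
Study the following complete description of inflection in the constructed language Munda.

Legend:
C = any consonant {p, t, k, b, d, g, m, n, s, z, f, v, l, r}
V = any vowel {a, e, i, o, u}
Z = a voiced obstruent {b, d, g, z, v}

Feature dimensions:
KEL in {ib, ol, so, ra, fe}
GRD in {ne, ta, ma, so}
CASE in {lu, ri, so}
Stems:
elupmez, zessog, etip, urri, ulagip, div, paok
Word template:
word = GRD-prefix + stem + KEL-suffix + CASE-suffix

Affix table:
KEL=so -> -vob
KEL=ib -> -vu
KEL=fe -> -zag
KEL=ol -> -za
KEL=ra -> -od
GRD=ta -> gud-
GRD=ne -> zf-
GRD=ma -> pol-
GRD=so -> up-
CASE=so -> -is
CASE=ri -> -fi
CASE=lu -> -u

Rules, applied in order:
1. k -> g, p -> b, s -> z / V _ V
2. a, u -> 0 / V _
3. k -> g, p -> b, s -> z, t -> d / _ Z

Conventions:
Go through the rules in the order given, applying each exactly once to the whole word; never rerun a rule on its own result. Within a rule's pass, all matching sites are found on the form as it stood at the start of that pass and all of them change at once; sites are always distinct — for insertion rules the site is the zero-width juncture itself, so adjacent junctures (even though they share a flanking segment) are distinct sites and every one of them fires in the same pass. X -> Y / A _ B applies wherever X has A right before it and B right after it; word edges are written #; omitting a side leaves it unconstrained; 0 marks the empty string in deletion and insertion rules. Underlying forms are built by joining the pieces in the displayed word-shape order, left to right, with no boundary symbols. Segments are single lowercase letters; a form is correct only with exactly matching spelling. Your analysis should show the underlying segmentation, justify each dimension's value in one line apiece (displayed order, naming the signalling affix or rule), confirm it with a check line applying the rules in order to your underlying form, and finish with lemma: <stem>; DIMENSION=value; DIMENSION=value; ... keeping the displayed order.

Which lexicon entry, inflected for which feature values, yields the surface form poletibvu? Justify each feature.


underlying: pol-etip-vu-u
KEL=ib - signalled by the affix -vu
GRD=ma - signalled by the affix pol-
CASE=lu - signalled by the affix -u
check: poletipvuu -> poletipvuu -> poletipvu -> poletibvu
lemma: etip; KEL=ib; GRD=ma; CASE=lu


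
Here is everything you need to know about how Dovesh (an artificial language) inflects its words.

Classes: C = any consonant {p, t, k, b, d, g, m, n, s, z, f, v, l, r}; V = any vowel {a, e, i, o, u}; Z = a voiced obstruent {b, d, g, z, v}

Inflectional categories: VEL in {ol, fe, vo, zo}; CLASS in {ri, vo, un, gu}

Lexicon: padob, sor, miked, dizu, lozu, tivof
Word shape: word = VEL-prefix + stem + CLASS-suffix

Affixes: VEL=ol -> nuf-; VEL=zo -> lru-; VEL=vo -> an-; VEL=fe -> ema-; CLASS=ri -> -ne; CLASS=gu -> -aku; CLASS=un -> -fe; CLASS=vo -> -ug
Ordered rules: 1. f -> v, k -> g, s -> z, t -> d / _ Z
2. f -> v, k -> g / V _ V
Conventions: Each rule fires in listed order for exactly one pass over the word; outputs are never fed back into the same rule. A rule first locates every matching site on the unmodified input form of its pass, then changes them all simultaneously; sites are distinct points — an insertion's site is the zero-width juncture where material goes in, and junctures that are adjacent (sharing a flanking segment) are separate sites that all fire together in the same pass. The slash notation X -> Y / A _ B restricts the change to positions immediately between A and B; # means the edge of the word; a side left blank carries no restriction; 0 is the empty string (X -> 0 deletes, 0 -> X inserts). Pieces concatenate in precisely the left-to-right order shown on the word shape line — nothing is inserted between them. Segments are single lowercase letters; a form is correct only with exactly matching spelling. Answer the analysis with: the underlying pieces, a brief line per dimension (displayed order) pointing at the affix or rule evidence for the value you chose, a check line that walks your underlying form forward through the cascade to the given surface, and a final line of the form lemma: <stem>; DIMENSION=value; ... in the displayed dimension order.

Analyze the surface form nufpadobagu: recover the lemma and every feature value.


underlying: nuf-padob-aku
VEL=ol - signalled by the affix nuf-
CLASS=gu - signalled by the affix -aku
check: nufpadobaku -> nufpadobaku -> nufpadobagu
lemma: padob; VEL=ol; CLASS=gu


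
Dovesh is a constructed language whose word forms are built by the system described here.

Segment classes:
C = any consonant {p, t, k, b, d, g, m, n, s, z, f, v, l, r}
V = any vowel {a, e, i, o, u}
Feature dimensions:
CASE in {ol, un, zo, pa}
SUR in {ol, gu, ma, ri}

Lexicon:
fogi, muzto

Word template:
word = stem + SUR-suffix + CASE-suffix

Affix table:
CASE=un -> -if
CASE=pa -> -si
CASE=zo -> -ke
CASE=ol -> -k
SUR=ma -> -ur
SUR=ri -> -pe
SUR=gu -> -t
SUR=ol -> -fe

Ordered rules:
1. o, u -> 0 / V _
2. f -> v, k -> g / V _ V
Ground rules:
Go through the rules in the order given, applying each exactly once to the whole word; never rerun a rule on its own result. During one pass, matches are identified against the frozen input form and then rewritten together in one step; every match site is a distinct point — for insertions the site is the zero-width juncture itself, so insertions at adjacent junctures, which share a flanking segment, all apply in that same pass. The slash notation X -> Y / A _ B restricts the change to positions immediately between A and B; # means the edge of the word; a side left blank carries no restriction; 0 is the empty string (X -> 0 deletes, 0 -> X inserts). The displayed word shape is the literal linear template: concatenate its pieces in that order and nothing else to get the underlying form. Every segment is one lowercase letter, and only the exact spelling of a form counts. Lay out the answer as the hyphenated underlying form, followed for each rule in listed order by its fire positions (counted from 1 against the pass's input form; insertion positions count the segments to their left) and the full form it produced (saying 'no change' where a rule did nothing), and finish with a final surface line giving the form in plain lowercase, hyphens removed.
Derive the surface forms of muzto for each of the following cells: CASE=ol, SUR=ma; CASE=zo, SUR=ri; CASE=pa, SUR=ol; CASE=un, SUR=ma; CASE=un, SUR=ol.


cell CASE=ol, SUR=ma:
underlying: muzto-ur-k
1. o, u -> 0 / V _: fires at position(s) 6: muztork
2. f -> v, k -> g / V _ V: no change
surface: muztork

cell CASE=zo, SUR=ri:
underlying: muzto-pe-ke
1. o, u -> 0 / V _: no change
2. f -> v, k -> g / V _ V: fires at position(s) 8: muztopege
surface: muztopege

cell CASE=pa, SUR=ol:
underlying: muzto-fe-si
1. o, u -> 0 / V _: no change
2. f -> v, k -> g / V _ V: fires at position(s) 6: muztovesi
surface: muztovesi

cell CASE=un, SUR=ma:
underlying: muzto-ur-if
1. o, u -> 0 / V _: fires at position(s) 6: muztorif
2. f -> v, k -> g / V _ V: no change
surface: muztorif

cell CASE=un, SUR=ol:
underlying: muzto-fe-if
1. o, u -> 0 / V _: no change
2. f -> v, k -> g / V _ V: fires at position(s) 6: muztoveif
surface: muztoveif


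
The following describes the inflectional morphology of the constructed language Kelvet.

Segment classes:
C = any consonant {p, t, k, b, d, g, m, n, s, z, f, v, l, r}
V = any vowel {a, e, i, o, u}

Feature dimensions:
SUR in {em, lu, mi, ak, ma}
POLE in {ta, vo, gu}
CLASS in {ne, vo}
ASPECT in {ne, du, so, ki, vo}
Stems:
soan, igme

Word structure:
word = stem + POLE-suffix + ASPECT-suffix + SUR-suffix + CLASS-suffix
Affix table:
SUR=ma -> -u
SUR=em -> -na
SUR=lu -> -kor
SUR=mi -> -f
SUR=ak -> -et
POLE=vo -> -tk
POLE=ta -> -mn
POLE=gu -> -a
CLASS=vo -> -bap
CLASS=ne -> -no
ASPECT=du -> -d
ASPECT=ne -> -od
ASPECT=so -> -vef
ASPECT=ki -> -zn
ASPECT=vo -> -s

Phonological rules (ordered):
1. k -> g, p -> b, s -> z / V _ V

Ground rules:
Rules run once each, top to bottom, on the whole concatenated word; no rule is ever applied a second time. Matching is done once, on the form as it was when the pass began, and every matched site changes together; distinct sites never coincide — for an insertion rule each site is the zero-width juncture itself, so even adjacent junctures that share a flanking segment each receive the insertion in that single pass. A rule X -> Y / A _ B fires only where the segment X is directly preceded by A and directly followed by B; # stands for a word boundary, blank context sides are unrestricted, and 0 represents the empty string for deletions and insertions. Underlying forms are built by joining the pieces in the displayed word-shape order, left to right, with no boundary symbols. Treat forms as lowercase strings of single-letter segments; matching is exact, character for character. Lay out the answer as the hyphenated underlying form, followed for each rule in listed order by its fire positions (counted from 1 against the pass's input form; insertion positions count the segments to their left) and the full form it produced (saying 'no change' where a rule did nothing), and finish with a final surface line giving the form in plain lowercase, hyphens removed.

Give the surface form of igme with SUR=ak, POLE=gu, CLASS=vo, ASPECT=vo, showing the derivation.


underlying: igme-a-s-et-bap
1. k -> g, p -> b, s -> z / V _ V: fires at position(s) 6: igmeazetbap
surface: igmeazetbap


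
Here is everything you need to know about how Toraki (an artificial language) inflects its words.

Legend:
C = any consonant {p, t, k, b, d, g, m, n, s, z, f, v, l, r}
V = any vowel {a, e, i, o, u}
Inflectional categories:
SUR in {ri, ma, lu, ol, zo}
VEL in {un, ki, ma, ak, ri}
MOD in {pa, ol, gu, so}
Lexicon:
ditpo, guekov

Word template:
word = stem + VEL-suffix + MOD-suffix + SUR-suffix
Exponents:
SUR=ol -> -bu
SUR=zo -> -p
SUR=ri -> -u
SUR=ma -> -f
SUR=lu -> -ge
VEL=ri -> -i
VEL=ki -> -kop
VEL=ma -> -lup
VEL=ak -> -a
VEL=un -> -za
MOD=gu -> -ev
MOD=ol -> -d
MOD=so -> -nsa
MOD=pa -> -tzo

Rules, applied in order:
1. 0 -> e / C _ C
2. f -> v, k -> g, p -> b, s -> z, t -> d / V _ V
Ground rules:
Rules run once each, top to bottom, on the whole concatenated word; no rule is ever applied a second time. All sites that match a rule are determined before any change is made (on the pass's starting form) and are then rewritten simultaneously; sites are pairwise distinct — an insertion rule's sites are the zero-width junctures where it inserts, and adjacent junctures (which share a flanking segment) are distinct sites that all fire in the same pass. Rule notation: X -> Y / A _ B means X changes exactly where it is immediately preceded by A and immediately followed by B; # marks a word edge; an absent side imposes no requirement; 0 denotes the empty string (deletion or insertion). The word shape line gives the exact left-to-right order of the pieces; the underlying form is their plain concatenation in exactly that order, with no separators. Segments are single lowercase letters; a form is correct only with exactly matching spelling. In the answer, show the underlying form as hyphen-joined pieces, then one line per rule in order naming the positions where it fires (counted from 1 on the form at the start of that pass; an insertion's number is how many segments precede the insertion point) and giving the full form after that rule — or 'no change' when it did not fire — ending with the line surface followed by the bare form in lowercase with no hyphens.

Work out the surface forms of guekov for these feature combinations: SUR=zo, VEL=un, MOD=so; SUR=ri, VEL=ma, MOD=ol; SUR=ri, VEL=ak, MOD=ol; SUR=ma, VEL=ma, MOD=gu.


cell SUR=zo, VEL=un, MOD=so:
underlying: guekov-za-nsa-p
1. 0 -> e / C _ C: inserts after position(s) 6, 9: guekovezanesap
2. f -> v, k -> g, p -> b, s -> z, t -> d / V _ V: fires at position(s) 4, 12: guegovezanezap
surface: guegovezanezap

cell SUR=ri, VEL=ma, MOD=ol:
underlying: guekov-lup-d-u
1. 0 -> e / C _ C: inserts after position(s) 6, 9: guekovelupedu
2. f -> v, k -> g, p -> b, s -> z, t -> d / V _ V: fires at position(s) 4, 10: guegovelubedu
surface: guegovelubedu

cell SUR=ri, VEL=ak, MOD=ol:
underlying: guekov-a-d-u
1. 0 -> e / C _ C: no change
2. f -> v, k -> g, p -> b, s -> z, t -> d / V _ V: fires at position(s) 4: guegovadu
surface: guegovadu

cell SUR=ma, VEL=ma, MOD=gu:
underlying: guekov-lup-ev-f
1. 0 -> e / C _ C: inserts after position(s) 6, 11: guekovelupevef
2. f -> v, k -> g, p -> b, s -> z, t -> d / V _ V: fires at position(s) 4, 10: guegovelubevef
surface: guegovelubevef


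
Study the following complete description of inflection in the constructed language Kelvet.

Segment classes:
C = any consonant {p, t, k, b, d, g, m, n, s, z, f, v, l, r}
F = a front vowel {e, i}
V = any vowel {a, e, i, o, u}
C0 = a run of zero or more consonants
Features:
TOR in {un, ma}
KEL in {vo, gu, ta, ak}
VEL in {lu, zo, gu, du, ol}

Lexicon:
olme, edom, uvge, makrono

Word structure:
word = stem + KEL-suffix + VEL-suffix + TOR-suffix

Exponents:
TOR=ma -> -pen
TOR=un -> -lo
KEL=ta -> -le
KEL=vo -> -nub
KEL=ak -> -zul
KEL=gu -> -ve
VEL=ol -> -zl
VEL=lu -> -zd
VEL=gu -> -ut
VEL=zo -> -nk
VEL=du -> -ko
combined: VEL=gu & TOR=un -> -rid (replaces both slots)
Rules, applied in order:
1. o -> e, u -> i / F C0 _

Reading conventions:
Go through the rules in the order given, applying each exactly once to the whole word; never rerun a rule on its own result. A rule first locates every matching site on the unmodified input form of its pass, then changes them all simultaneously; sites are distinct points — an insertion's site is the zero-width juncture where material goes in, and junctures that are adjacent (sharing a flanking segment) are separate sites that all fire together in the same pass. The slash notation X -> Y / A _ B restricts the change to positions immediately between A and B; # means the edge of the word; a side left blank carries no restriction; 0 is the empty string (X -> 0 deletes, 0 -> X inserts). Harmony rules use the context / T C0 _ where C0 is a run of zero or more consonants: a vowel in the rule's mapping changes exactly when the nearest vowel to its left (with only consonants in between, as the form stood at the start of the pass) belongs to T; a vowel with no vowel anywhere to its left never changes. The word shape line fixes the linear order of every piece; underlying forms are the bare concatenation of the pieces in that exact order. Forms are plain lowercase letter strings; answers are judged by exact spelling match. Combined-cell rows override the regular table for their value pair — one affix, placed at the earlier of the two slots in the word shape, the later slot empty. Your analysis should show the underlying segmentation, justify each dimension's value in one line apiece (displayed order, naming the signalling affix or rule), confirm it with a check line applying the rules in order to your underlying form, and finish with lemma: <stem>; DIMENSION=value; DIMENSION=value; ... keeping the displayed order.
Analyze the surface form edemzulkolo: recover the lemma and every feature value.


underlying: edom-zul-ko-lo
TOR=un - signalled by the affix -lo
KEL=ak - signalled by the affix -zul
VEL=du - signalled by the affix -ko
check: edomzulkolo -> edemzulkolo
lemma: edom; TOR=un; KEL=ak; VEL=du


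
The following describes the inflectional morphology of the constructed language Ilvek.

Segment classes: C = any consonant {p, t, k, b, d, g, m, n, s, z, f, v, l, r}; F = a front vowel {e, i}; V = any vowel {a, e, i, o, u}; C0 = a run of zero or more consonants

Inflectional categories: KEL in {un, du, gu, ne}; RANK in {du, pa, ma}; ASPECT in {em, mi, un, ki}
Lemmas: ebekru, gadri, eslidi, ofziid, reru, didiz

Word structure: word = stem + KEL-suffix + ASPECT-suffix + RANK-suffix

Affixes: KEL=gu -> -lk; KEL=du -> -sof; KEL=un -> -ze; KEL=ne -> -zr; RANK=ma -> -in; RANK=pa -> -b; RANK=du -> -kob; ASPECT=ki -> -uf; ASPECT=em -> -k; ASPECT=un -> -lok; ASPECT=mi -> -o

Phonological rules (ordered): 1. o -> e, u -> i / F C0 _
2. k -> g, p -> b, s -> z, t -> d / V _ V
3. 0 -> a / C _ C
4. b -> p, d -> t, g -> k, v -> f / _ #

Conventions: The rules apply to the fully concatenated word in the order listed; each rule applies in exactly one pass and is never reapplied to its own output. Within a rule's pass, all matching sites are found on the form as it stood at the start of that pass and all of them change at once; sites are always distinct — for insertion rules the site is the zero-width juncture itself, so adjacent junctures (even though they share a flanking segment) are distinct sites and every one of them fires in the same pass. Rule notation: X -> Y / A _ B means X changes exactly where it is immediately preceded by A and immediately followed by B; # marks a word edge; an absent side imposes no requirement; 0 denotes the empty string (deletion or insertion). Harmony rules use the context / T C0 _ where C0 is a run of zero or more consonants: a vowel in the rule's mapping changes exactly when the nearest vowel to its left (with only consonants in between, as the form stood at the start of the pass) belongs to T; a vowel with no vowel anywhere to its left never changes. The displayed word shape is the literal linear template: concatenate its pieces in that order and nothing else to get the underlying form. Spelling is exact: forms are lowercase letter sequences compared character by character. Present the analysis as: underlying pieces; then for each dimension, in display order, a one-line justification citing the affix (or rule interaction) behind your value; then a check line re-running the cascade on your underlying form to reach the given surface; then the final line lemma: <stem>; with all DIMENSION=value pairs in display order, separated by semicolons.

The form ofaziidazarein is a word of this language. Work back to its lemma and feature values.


underlying: ofziid-zr-o-in
KEL=ne - signalled by the affix -zr
RANK=ma - signalled by the affix -in
ASPECT=mi - signalled by the affix -o
check: ofziidzroin -> ofziidzrein -> ofziidzrein -> ofaziidazarein -> ofaziidazarein
lemma: ofziid; KEL=ne; RANK=ma; ASPECT=mi


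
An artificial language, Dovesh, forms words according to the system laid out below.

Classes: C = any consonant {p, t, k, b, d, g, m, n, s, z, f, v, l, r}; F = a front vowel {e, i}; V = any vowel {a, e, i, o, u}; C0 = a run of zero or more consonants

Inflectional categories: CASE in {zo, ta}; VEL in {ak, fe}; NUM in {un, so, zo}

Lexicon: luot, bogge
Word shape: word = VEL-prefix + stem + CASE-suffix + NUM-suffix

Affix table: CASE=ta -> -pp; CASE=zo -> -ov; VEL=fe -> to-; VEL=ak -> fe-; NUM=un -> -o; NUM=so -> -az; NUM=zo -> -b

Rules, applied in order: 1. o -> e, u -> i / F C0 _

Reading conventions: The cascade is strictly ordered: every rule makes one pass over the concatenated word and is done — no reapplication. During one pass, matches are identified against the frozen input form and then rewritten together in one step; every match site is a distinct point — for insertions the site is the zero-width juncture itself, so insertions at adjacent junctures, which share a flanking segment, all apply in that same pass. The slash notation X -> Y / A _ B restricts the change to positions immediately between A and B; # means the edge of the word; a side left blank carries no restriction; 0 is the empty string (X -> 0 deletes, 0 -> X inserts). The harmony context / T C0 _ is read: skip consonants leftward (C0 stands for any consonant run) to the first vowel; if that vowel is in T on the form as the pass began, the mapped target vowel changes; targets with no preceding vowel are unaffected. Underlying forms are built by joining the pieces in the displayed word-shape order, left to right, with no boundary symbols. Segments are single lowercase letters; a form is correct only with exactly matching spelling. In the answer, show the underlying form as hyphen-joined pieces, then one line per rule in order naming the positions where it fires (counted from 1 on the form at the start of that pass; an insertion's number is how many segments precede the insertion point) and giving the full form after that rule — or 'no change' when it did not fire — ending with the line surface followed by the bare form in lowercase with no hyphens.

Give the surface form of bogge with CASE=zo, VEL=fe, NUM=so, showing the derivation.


underlying: to-bogge-ov-az
1. o -> e, u -> i / F C0 _: fires at position(s) 8: toboggeevaz
surface: toboggeevaz


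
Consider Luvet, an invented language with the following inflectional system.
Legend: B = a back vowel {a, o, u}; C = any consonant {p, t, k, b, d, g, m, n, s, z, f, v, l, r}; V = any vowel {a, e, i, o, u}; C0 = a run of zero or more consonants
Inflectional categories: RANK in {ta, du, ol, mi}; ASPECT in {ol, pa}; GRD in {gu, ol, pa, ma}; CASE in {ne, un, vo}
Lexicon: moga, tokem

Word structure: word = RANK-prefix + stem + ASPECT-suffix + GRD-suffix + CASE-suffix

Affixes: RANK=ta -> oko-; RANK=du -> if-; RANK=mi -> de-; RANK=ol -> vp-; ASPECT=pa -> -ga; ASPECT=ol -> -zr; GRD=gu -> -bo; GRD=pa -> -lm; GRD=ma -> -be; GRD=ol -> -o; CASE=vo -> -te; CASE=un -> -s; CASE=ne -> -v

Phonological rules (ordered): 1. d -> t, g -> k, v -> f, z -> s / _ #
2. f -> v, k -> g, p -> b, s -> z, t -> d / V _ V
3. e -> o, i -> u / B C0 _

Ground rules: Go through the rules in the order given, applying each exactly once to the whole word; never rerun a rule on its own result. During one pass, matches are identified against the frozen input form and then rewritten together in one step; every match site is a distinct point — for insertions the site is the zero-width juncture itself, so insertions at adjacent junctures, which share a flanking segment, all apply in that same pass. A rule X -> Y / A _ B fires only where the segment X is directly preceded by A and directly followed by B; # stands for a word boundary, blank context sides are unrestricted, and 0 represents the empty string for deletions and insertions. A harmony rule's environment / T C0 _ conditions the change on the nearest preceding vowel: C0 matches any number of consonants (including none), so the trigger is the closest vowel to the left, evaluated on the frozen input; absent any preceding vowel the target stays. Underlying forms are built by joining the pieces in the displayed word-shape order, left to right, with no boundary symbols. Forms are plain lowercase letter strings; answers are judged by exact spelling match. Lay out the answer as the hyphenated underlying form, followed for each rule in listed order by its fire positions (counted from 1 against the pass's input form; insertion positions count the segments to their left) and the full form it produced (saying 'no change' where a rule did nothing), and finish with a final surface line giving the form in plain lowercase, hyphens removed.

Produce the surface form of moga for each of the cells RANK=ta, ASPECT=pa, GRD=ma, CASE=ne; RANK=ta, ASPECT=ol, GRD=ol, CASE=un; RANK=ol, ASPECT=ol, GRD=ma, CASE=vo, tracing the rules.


cell RANK=ta, ASPECT=pa, GRD=ma, CASE=ne:
underlying: oko-moga-ga-be-v
1. d -> t, g -> k, v -> f, z -> s / _ #: fires at position(s) 12: okomogagabef
2. f -> v, k -> g, p -> b, s -> z, t -> d / V _ V: fires at position(s) 2: ogomogagabef
3. e -> o, i -> u / B C0 _: fires at position(s) 11: ogomogagabof
surface: ogomogagabof

cell RANK=ta, ASPECT=ol, GRD=ol, CASE=un:
underlying: oko-moga-zr-o-s
1. d -> t, g -> k, v -> f, z -> s / _ #: no change
2. f -> v, k -> g, p -> b, s -> z, t -> d / V _ V: fires at position(s) 2: ogomogazros
3. e -> o, i -> u / B C0 _: no change
surface: ogomogazros

cell RANK=ol, ASPECT=ol, GRD=ma, CASE=vo:
underlying: vp-moga-zr-be-te
1. d -> t, g -> k, v -> f, z -> s / _ #: no change
2. f -> v, k -> g, p -> b, s -> z, t -> d / V _ V: fires at position(s) 11: vpmogazrbede
3. e -> o, i -> u / B C0 _: fires at position(s) 10: vpmogazrbode
surface: vpmogazrbode


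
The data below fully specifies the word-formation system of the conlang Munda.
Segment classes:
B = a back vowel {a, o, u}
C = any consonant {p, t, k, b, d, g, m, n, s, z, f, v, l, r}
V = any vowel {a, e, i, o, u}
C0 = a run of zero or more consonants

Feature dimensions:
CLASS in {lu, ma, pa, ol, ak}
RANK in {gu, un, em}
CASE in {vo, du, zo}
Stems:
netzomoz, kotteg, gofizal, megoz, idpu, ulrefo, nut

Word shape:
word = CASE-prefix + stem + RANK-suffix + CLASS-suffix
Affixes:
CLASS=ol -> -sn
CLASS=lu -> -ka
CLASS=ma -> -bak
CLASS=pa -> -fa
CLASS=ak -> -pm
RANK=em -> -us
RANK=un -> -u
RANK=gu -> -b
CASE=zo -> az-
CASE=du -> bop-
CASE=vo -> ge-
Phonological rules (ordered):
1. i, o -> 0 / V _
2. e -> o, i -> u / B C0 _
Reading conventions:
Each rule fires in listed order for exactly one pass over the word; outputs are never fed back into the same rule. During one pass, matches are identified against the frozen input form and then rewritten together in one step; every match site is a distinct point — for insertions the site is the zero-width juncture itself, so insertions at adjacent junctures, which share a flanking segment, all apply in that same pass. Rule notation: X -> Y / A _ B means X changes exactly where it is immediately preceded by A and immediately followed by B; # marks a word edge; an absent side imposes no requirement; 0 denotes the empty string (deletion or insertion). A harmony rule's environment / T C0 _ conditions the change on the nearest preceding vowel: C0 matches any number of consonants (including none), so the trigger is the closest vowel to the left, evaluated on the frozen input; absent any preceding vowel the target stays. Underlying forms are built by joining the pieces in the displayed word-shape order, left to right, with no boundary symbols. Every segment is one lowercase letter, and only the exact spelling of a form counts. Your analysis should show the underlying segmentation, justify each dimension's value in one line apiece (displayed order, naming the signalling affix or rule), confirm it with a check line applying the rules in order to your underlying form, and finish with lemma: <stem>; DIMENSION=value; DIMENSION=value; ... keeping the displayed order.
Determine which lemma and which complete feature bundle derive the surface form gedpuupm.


underlying: ge-idpu-u-pm
CLASS=ak - signalled by the affix -pm
RANK=un - signalled by the affix -u
CASE=vo - signalled by the affix ge-
check: geidpuupm -> gedpuupm -> gedpuupm
lemma: idpu; CLASS=ak; RANK=un; CASE=vo


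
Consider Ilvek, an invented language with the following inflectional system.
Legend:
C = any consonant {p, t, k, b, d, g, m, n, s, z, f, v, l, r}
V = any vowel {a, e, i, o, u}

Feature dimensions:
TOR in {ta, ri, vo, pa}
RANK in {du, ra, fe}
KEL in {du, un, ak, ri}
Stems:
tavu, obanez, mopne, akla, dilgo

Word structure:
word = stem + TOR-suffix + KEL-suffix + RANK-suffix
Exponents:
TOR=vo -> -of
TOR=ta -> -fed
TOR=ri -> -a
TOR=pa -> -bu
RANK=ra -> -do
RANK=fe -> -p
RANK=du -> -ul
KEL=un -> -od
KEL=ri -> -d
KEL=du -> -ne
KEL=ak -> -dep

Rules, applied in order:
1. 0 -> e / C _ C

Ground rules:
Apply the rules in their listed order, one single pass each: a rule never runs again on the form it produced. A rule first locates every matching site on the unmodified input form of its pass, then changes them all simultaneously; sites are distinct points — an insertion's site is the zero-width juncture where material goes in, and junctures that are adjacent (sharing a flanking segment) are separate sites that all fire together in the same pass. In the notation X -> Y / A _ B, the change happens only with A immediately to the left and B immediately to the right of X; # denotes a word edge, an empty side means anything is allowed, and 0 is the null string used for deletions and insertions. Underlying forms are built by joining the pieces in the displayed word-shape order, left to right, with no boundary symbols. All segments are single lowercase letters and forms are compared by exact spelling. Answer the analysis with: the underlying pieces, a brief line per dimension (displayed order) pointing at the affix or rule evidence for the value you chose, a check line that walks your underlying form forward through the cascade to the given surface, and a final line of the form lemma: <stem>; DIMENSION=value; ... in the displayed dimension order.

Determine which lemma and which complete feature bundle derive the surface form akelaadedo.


underlying: akla-a-d-do
TOR=ri - signalled by the affix -a
RANK=ra - signalled by the affix -do
KEL=ri - signalled by the affix -d
check: aklaaddo -> akelaadedo
lemma: akla; TOR=ri; RANK=ra; KEL=ri


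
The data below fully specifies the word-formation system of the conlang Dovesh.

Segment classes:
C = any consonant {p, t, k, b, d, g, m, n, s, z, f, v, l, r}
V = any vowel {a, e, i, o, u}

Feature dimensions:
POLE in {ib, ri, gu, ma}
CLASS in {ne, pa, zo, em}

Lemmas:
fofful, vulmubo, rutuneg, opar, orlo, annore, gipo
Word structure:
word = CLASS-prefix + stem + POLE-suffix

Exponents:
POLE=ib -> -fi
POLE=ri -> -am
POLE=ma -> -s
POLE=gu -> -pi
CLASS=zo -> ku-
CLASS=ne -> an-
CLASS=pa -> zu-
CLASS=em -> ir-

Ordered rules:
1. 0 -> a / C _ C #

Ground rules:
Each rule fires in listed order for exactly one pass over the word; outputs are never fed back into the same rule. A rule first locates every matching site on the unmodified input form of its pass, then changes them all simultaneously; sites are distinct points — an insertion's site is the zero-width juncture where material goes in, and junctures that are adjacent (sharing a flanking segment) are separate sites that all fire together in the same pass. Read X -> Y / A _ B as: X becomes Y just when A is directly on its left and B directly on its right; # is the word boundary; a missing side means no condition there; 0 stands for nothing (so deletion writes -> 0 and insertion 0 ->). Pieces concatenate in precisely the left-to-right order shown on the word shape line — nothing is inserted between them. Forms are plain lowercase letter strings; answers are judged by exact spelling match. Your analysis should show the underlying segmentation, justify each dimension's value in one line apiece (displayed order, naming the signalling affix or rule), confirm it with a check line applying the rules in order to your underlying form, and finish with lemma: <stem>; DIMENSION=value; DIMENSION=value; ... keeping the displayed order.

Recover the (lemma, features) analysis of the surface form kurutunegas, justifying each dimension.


underlying: ku-rutuneg-s
POLE=ma - signalled by the affix -s
CLASS=zo - signalled by the affix ku-
check: kurutunegs -> kurutunegas
lemma: rutuneg; POLE=ma; CLASS=zo


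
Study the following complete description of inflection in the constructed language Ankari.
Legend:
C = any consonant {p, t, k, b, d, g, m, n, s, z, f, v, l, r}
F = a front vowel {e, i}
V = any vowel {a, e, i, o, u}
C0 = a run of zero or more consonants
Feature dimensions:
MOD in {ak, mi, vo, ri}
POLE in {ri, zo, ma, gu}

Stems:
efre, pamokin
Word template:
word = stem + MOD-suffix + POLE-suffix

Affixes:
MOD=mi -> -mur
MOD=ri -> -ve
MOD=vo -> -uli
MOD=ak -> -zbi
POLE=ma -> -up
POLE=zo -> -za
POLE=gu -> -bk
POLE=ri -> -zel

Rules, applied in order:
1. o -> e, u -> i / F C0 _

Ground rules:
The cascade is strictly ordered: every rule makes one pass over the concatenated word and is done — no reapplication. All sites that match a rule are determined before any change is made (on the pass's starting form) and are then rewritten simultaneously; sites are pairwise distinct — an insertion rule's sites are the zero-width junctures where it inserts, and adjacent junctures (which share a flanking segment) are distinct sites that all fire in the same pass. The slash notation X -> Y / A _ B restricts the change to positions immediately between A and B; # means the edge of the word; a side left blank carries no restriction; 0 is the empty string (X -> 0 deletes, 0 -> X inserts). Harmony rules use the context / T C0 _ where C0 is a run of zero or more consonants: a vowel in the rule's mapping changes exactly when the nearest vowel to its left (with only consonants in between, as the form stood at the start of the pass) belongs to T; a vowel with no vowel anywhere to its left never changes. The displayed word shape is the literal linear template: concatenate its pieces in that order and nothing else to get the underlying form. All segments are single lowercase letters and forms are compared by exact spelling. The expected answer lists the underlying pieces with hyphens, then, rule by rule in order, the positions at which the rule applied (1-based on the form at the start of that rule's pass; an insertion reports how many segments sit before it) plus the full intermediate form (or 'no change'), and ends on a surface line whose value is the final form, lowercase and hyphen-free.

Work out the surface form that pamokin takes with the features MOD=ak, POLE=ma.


underlying: pamokin-zbi-up
1. o -> e, u -> i / F C0 _: fires at position(s) 11: pamokinzbiip
surface: pamokinzbiip


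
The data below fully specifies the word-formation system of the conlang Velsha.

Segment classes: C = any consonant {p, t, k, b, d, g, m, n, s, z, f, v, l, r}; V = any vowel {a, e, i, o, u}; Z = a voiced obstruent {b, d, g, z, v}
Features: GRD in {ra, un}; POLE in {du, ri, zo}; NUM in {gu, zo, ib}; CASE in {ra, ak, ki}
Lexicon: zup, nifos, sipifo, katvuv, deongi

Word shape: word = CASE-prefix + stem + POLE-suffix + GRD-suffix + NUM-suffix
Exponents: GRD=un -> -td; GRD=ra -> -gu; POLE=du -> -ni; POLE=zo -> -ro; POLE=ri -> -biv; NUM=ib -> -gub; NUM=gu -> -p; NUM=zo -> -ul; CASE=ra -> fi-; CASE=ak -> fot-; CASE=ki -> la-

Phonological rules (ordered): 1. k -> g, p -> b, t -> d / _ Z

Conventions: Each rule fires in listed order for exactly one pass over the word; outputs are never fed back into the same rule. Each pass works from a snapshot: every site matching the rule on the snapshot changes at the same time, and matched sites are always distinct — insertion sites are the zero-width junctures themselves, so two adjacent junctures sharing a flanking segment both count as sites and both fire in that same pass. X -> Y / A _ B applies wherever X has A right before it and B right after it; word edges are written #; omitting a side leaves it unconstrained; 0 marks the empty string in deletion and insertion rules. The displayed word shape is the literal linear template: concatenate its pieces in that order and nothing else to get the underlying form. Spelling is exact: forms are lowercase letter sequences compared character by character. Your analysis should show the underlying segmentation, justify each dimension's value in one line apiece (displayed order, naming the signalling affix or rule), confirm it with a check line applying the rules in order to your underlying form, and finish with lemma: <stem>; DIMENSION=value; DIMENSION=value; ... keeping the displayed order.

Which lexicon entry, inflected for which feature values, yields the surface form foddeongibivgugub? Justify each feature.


underlying: fot-deongi-biv-gu-gub
GRD=ra - signalled by the affix -gu
POLE=ri - signalled by the affix -biv
NUM=ib - signalled by the affix -gub
CASE=ak - signalled by the affix fot-
check: fotdeongibivgugub -> foddeongibivgugub
lemma: deongi; GRD=ra; POLE=ri; NUM=ib; CASE=ak


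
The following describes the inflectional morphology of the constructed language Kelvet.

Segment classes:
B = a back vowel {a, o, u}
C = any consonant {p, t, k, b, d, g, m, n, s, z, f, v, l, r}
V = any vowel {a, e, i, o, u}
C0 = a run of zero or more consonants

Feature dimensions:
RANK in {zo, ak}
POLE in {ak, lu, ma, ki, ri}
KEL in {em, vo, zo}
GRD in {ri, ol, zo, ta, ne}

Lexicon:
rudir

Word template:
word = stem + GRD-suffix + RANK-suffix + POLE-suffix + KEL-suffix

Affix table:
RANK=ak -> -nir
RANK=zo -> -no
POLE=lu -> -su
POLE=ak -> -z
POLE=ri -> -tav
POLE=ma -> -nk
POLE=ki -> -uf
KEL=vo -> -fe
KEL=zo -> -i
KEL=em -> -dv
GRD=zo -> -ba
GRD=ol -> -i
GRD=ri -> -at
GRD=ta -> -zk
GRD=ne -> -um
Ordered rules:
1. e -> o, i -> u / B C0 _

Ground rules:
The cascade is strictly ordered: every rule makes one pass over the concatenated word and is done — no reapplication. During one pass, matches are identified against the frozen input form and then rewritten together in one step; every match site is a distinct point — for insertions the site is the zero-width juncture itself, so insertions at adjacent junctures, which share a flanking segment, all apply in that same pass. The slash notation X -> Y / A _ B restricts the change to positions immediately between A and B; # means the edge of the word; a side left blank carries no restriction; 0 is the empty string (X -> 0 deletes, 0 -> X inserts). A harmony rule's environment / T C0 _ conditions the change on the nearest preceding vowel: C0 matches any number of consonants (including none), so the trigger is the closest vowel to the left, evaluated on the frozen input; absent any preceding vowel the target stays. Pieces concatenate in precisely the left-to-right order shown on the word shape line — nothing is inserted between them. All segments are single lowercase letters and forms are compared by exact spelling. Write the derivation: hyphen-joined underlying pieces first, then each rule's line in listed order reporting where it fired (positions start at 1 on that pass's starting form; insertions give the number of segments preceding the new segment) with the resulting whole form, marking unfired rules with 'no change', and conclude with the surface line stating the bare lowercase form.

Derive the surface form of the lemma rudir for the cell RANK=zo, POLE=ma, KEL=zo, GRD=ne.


underlying: rudir-um-no-nk-i
1. e -> o, i -> u / B C0 _: fires at position(s) 4, 12: rudurumnonku
surface: rudurumnonku


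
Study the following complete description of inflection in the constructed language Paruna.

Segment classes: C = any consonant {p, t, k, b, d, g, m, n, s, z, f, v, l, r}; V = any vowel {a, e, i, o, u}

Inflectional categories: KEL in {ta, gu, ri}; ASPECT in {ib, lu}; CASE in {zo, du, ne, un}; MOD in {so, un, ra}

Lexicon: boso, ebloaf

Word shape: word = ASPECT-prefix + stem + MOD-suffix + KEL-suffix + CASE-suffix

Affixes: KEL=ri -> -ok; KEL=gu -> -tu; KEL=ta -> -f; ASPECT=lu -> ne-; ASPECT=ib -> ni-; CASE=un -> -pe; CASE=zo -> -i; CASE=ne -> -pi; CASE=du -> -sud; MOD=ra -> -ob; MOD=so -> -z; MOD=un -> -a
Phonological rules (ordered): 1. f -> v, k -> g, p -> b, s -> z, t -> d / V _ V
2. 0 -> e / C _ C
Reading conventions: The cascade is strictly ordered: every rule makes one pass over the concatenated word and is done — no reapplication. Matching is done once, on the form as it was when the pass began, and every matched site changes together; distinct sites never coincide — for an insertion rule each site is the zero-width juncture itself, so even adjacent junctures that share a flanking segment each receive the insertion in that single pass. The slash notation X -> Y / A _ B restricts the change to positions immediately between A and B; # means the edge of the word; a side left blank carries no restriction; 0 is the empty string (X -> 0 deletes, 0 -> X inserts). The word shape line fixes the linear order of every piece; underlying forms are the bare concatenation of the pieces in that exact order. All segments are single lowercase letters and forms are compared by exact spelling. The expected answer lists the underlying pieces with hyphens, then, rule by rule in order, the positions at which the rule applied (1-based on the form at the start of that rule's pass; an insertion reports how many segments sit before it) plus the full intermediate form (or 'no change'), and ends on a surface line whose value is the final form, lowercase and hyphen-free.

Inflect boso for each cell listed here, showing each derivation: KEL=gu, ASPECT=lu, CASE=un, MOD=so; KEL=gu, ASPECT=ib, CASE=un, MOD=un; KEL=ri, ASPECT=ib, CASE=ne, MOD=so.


cell KEL=gu, ASPECT=lu, CASE=un, MOD=so:
underlying: ne-boso-z-tu-pe
1. f -> v, k -> g, p -> b, s -> z, t -> d / V _ V: fires at position(s) 5, 10: nebozoztube
2. 0 -> e / C _ C: inserts after position(s) 7: nebozozetube
surface: nebozozetube

cell KEL=gu, ASPECT=ib, CASE=un, MOD=un:
underlying: ni-boso-a-tu-pe
1. f -> v, k -> g, p -> b, s -> z, t -> d / V _ V: fires at position(s) 5, 8, 10: nibozoadube
2. 0 -> e / C _ C: no change
surface: nibozoadube

cell KEL=ri, ASPECT=ib, CASE=ne, MOD=so:
underlying: ni-boso-z-ok-pi
1. f -> v, k -> g, p -> b, s -> z, t -> d / V _ V: fires at position(s) 5: nibozozokpi
2. 0 -> e / C _ C: inserts after position(s) 9: nibozozokepi
surface: nibozozokepi
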